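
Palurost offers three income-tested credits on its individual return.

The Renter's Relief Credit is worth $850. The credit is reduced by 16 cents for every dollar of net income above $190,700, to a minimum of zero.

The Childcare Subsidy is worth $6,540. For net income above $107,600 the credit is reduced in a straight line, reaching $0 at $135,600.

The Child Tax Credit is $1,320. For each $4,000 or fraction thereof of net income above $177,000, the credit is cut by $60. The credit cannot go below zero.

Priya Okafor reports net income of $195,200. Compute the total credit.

Renter's Relief Credit: 16% of the $4,500 excess over $190,700 is $720; credit = $850 − $720 = $130.
Childcare Subsidy: $195,200 is at or above $135,600, so the credit is $0.
Child Tax Credit: income exceeds $177,000 by $18,200, which is 5 full-or-partial $4,000 increments; reduction = 5 × $60 = $300, leaving $1,020.
Total: $130 + $0 + $1,020 = $1,150.

$1,150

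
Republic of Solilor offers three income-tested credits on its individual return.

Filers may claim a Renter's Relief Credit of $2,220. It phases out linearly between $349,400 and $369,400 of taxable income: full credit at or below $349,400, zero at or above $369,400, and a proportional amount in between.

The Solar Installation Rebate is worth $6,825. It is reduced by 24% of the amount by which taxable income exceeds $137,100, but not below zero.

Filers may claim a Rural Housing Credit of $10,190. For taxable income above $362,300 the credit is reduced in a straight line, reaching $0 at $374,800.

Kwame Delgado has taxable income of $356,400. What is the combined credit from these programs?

Renter's Relief Credit: $356,400 is $7,000 into a $20,000 phase-out range, leaving 13,000/20,000 of the credit: $2,220 × 13,000/20,000 = $1,443.
Solar Installation Rebate: 24% of the $219,300 excess over $137,100 is $52,632 ≥ base, so the credit is $0.
Rural Housing Credit: $356,400 is at or below the $362,300 threshold, so the full $10,190 applies.
Total: $1,443 + $0 + $10,190 = $11,633.

$11,633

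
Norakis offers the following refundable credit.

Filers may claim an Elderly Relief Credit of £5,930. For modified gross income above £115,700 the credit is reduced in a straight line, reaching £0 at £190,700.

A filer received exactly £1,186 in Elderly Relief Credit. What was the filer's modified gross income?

£1,186 is 1,186/5,930 of the full £5,930, so 4,744/5,930 of the £75,000 range has been used: income = £115,700 + £75,000 × 4,744/5,930 = £175,700.

£175,700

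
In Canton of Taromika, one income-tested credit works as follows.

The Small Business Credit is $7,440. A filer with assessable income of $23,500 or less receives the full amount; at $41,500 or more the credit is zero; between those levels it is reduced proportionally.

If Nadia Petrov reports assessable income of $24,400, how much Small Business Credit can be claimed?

$7,068

Small Business Credit: $24,400 is $900 into a $18,000 phase-out range, leaving 17,100/18,000 of the credit: $7,440 × 17,100/18,000 = $7,068.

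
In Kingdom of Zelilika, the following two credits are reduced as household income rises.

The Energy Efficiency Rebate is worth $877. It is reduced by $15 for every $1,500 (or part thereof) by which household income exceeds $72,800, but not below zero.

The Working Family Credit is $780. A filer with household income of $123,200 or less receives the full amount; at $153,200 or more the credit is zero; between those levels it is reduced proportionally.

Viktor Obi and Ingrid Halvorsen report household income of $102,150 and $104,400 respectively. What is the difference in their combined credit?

Viktor ($102,150): Energy Efficiency Rebate: income exceeds $72,800 by $29,350, which is 20 full-or-partial $1,500 increments; reduction = 20 × $15 = $300, leaving $577. Working Family Credit: $102,150 is at or below the $123,200 threshold, so the full $780 applies. total $577 + $780 = $1,357
Ingrid ($104,400): Energy Efficiency Rebate: income exceeds $72,800 by $31,600, which is 22 full-or-partial $1,500 increments; reduction = 22 × $15 = $330, leaving $547. Working Family Credit: $104,400 is at or below the $123,200 threshold, so the full $780 applies. total $547 + $780 = $1,327
Difference: |$1,357 − $1,327| = $30.

$30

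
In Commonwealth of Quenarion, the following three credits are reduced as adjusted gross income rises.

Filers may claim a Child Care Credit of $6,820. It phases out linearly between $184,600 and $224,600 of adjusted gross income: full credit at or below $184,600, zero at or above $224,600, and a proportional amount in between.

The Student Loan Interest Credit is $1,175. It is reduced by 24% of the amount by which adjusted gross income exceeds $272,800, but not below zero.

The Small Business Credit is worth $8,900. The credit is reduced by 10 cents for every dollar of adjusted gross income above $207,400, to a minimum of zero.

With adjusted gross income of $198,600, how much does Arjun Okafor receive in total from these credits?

Child Care Credit: $198,600 is $14,000 into a $40,000 phase-out range, leaving 26,000/40,000 of the credit: $6,820 × 26,000/40,000 = $4,433.
Student Loan Interest Credit: $198,600 is at or below the $272,800 threshold, so the full $1,175 applies.
Small Business Credit: $198,600 is at or below the $207,400 threshold, so the full $8,900 applies.
Total: $4,433 + $1,175 + $8,900 = $14,508.

$14,508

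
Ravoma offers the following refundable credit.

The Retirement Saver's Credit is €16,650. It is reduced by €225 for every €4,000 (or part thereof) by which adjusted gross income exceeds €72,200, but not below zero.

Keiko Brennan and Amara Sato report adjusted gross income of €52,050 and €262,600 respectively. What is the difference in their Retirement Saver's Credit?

Keiko (€52,050): Retirement Saver's Credit: €52,050 is at or below the €72,200 threshold, so the full €16,650 applies.
Amara (€262,600): Retirement Saver's Credit: income exceeds €72,200 by €190,400, which is 48 full-or-partial €4,000 increments; reduction = 48 × €225 = €10,800, leaving €5,850.
Difference: |€16,650 − €5,850| = €10,800.

€10,800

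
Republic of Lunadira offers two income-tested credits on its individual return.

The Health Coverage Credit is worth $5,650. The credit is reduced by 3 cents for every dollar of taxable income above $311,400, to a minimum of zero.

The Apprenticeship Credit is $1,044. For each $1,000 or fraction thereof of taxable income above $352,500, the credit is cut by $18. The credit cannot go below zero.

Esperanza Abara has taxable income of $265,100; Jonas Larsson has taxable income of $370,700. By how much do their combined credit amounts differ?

$2,121

Esperanza ($265,100): Health Coverage Credit: $265,100 is at or below the $311,400 threshold, so the full $5,650 applies. Apprenticeship Credit: $265,100 is at or below the $352,500 threshold, so the full $1,044 applies. total $5,650 + $1,044 = $6,694
Jonas ($370,700): Health Coverage Credit: 3% of the $59,300 excess over $311,400 is $1,779; credit = $5,650 − $1,779 = $3,871. Apprenticeship Credit: income exceeds $352,500 by $18,200, which is 19 full-or-partial $1,000 increments; reduction = 19 × $18 = $342, leaving $702. total $3,871 + $702 = $4,573
Difference: |$6,694 − $4,573| = $2,121.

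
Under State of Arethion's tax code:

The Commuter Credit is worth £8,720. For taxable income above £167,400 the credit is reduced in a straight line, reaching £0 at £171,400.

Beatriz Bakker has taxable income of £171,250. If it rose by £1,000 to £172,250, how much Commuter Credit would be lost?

At £171,250 — £171,250 is £3,850 into a £4,000 phase-out range, leaving 150/4,000 of the credit: £8,720 × 150/4,000 = £327.
At £172,250 — £172,250 is at or above £171,400, so the credit is £0.
Lost: £327 − £0 = £327.

£327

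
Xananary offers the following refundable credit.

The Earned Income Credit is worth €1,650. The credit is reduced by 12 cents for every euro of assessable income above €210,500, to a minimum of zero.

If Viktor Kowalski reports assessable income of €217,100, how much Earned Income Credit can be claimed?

Earned Income Credit: 12% of the €6,600 excess over €210,500 is €792; credit = €1,650 − €792 = €858.

€858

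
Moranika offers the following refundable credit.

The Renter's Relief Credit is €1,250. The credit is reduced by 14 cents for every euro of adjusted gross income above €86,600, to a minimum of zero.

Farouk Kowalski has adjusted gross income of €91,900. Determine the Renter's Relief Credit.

€508

Renter's Relief Credit: 14% of the €5,300 excess over €86,600 is €742; credit = €1,250 − €742 = €508.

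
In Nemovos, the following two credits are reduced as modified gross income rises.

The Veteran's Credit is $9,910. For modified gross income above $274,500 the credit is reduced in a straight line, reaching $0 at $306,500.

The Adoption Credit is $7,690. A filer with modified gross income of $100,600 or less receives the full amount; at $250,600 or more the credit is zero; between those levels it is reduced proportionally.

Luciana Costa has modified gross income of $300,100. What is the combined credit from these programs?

Veteran's Credit: $300,100 is $25,600 into a $32,000 phase-out range, leaving 6,400/32,000 of the credit: $9,910 × 6,400/32,000 = $1,982.
Adoption Credit: $300,100 is at or above $250,600, so the credit is $0.
Total: $1,982 + $0 = $1,982.

$1,982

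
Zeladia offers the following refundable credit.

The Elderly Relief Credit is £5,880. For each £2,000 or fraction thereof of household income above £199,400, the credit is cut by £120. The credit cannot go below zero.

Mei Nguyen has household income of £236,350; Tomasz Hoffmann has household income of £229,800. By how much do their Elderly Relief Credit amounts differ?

£360

Mei (£236,350): Elderly Relief Credit: income exceeds £199,400 by £36,950, which is 19 full-or-partial £2,000 increments; reduction = 19 × £120 = £2,280, leaving £3,600.
Tomasz (£229,800): Elderly Relief Credit: income exceeds £199,400 by £30,400, which is 16 full-or-partial £2,000 increments; reduction = 16 × £120 = £1,920, leaving £3,960.
Difference: |£3,600 − £3,960| = £360.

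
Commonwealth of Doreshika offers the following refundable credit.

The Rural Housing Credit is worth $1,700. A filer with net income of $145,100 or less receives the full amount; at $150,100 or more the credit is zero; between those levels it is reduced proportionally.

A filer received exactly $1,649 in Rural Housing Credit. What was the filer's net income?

$1,649 is 1,649/1,700 of the full $1,700, so 51/1,700 of the $5,000 range has been used: income = $145,100 + $5,000 × 51/1,700 = $145,250.

$145,250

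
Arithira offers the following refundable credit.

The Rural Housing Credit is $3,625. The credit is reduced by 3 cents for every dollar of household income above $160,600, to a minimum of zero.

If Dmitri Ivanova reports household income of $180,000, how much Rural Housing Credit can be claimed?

$3,043

Rural Housing Credit: 3% of the $19,400 excess over $160,600 is $582; credit = $3,625 − $582 = $3,043.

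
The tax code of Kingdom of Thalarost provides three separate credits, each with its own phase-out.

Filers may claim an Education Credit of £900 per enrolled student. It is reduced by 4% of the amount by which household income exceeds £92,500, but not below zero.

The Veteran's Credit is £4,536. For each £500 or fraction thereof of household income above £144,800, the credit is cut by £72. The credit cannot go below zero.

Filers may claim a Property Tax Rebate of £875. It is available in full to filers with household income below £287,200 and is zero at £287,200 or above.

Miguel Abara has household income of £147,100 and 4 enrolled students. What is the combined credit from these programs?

£6,467

Education Credit: base = 4 × £900 = £3,600. 4% of the £54,600 excess over £92,500 is £2,184; credit = £3,600 − £2,184 = £1,416.
Veteran's Credit: income exceeds £144,800 by £2,300, which is 5 full-or-partial £500 increments; reduction = 5 × £72 = £360, leaving £4,176.
Property Tax Rebate: £147,100 is below the £287,200 cutoff, so the full £875 applies.
Total: £1,416 + £4,176 + £875 = £6,467.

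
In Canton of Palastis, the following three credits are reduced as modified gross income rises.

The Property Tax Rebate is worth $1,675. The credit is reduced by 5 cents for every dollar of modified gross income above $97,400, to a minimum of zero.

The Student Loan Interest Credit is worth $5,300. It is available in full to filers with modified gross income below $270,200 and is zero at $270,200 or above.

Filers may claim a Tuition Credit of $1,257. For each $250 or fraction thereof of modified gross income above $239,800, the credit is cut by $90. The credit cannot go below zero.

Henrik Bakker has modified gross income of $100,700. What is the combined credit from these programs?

Property Tax Rebate: 5% of the $3,300 excess over $97,400 is $165; credit = $1,675 − $165 = $1,510.
Student Loan Interest Credit: $100,700 is below the $270,200 cutoff, so the full $5,300 applies.
Tuition Credit: $100,700 is at or below the $239,800 threshold, so the full $1,257 applies.
Total: $1,510 + $5,300 + $1,257 = $8,067.

$8,067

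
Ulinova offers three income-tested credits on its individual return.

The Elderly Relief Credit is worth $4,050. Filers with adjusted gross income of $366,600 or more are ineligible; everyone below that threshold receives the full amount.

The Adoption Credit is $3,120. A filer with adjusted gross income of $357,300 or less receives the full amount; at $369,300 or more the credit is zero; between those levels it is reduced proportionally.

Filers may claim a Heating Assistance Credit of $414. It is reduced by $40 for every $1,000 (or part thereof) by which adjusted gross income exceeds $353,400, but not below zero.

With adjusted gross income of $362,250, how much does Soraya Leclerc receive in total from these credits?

$5,937

Elderly Relief Credit: $362,250 is below the $366,600 cutoff, so the full $4,050 applies.
Adoption Credit: $362,250 is $4,950 into a $12,000 phase-out range, leaving 7,050/12,000 of the credit: $3,120 × 7,050/12,000 = $1,833.
Heating Assistance Credit: income exceeds $353,400 by $8,850, which is 9 full-or-partial $1,000 increments; reduction = 9 × $40 = $360, leaving $54.
Total: $4,050 + $1,833 + $54 = $5,937.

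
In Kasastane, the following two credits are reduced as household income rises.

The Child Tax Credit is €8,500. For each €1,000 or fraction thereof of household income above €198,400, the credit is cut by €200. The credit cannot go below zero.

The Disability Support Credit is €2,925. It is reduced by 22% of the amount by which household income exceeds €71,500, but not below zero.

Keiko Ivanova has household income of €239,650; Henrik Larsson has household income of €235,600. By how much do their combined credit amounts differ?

Keiko (€239,650): Child Tax Credit: income exceeds €198,400 by €41,250, which is 42 full-or-partial €1,000 increments; reduction = 42 × €200 = €8,400, leaving €100. Disability Support Credit: 22% of the €168,150 excess over €71,500 is €36,993 ≥ base, so the credit is €0. total €100 + €0 = €100
Henrik (€235,600): Child Tax Credit: income exceeds €198,400 by €37,200, which is 38 full-or-partial €1,000 increments; reduction = 38 × €200 = €7,600, leaving €900. Disability Support Credit: 22% of the €164,100 excess over €71,500 is €36,102 ≥ base, so the credit is €0. total €900 + €0 = €900
Difference: |€100 − €900| = €800.

€800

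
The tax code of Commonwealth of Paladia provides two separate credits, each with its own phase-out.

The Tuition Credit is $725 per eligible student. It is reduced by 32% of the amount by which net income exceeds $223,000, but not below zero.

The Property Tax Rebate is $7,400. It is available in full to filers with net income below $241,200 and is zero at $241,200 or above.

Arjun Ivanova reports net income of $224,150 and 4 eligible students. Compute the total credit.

Tuition Credit: base = 4 × $725 = $2,900. 32% of the $1,150 excess over $223,000 is $368; credit = $2,900 − $368 = $2,532.
Property Tax Rebate: $224,150 is below the $241,200 cutoff, so the full $7,400 applies.
Total: $2,532 + $7,400 = $9,932.

$9,932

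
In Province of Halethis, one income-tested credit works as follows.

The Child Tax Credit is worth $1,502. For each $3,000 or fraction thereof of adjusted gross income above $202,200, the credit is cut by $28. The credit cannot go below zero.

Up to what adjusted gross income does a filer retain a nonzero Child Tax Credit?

$361,200

After 53 increments the reduction is 53 × $28 = $1,484, leaving $18; one more increment wipes it out. Increment 53 ends at excess 53 × $3,000 = $159,000, so the highest qualifying income is $202,200 + $159,000 = $361,200.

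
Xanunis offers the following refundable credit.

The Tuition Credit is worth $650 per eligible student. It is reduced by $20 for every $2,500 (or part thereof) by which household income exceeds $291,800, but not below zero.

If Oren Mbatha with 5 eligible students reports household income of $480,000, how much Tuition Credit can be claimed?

$1,730

Tuition Credit: base = 5 × $650 = $3,250. income exceeds $291,800 by $188,200, which is 76 full-or-partial $2,500 increments; reduction = 76 × $20 = $1,520, leaving $1,730.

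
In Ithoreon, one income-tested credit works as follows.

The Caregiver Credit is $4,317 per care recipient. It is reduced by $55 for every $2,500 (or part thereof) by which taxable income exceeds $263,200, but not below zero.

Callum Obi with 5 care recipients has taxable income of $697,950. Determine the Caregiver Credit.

$12,015

Caregiver Credit: base = 5 × $4,317 = $21,585. income exceeds $263,200 by $434,750, which is 174 full-or-partial $2,500 increments; reduction = 174 × $55 = $9,570, leaving $12,015.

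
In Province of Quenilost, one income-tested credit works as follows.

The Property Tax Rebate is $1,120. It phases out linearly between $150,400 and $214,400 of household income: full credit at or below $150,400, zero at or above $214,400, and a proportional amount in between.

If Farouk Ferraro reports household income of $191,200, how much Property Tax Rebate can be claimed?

$406

Property Tax Rebate: $191,200 is $40,800 into a $64,000 phase-out range, leaving 23,200/64,000 of the credit: $1,120 × 23,200/64,000 = $406.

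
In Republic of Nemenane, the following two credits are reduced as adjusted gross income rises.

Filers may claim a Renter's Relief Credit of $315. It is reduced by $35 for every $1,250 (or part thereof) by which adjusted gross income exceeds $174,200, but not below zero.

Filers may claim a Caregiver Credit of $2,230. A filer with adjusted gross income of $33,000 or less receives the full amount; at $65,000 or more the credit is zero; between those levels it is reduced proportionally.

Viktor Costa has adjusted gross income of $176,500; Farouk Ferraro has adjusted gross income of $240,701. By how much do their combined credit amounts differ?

$245

Viktor ($176,500): Renter's Relief Credit: income exceeds $174,200 by $2,300, which is 2 full-or-partial $1,250 increments; reduction = 2 × $35 = $70, leaving $245. Caregiver Credit: $176,500 is at or above $65,000, so the credit is $0. total $245 + $0 = $245
Farouk ($240,701): Renter's Relief Credit: income exceeds $174,200 by $66,501 → 54 increments × $35 = $1,890 ≥ base, so the credit is $0. Caregiver Credit: $240,701 is at or above $65,000, so the credit is $0. total $0 + $0 = $0
Difference: |$245 − $0| = $245.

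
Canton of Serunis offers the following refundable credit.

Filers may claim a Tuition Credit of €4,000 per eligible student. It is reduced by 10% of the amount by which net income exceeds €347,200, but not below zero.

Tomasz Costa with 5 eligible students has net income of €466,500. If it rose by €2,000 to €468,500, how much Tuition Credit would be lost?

At €466,500 — base = 5 × €4,000 = €20,000. 10% of the €119,300 excess over €347,200 is €11,930; credit = €20,000 − €11,930 = €8,070.
At €468,500 — base = 5 × €4,000 = €20,000. 10% of the €121,300 excess over €347,200 is €12,130; credit = €20,000 − €12,130 = €7,870.
Lost: €8,070 − €7,870 = €200.

€200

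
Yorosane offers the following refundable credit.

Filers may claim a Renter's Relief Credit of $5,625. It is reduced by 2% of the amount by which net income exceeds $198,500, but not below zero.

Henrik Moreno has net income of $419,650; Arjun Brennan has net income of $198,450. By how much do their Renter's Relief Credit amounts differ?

Henrik ($419,650): Renter's Relief Credit: 2% of the $221,150 excess over $198,500 is $4,423; credit = $5,625 − $4,423 = $1,202.
Arjun ($198,450): Renter's Relief Credit: $198,450 is at or below the $198,500 threshold, so the full $5,625 applies.
Difference: |$1,202 − $5,625| = $4,423.

$4,423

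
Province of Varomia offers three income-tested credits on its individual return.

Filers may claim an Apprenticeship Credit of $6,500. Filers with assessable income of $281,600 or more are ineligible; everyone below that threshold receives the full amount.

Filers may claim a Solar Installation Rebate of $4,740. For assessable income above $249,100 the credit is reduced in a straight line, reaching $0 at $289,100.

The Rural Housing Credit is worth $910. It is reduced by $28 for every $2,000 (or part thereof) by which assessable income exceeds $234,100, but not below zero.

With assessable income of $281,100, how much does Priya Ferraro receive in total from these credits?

Apprenticeship Credit: $281,100 is below the $281,600 cutoff, so the full $6,500 applies.
Solar Installation Rebate: $281,100 is $32,000 into a $40,000 phase-out range, leaving 8,000/40,000 of the credit: $4,740 × 8,000/40,000 = $948.
Rural Housing Credit: income exceeds $234,100 by $47,000, which is 24 full-or-partial $2,000 increments; reduction = 24 × $28 = $672, leaving $238.
Total: $6,500 + $948 + $238 = $7,686.

$7,686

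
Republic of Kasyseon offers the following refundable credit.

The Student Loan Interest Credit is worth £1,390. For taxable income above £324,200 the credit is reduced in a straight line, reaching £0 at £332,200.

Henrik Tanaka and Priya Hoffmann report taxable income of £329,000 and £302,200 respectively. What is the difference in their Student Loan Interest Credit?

£834

Henrik (£329,000): Student Loan Interest Credit: £329,000 is £4,800 into a £8,000 phase-out range, leaving 3,200/8,000 of the credit: £1,390 × 3,200/8,000 = £556.
Priya (£302,200): Student Loan Interest Credit: £302,200 is at or below the £324,200 threshold, so the full £1,390 applies.
Difference: |£556 − £1,390| = £834.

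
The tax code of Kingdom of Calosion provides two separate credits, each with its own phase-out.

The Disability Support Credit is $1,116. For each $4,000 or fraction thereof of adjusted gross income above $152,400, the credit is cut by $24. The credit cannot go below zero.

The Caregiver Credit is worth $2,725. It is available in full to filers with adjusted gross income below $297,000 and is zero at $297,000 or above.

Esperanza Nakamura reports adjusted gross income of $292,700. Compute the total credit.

$2,977

Disability Support Credit: income exceeds $152,400 by $140,300, which is 36 full-or-partial $4,000 increments; reduction = 36 × $24 = $864, leaving $252.
Caregiver Credit: $292,700 is below the $297,000 cutoff, so the full $2,725 applies.
Total: $252 + $2,725 = $2,977.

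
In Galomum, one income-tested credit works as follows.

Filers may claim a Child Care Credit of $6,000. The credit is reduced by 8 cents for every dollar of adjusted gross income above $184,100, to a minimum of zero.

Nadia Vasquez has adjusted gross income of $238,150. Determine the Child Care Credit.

$1,676

Child Care Credit: 8% of the $54,050 excess over $184,100 is $4,324; credit = $6,000 − $4,324 = $1,676.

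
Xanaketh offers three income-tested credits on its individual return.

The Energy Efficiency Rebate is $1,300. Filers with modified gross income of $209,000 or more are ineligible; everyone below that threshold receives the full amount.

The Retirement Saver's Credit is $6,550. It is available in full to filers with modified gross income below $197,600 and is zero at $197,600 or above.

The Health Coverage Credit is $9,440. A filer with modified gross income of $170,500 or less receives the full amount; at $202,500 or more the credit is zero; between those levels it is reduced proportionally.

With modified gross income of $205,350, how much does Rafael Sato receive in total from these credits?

Energy Efficiency Rebate: $205,350 is below the $209,000 cutoff, so the full $1,300 applies.
Retirement Saver's Credit: $205,350 meets or exceeds the $197,600 cutoff, so the credit is $0.
Health Coverage Credit: $205,350 is at or above $202,500, so the credit is $0.
Total: $1,300 + $0 + $0 = $1,300.

$1,300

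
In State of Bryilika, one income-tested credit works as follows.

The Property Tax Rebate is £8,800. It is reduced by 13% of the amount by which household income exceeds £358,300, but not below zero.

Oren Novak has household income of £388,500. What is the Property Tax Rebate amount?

Property Tax Rebate: 13% of the £30,200 excess over £358,300 is £3,926; credit = £8,800 − £3,926 = £4,874.

£4,874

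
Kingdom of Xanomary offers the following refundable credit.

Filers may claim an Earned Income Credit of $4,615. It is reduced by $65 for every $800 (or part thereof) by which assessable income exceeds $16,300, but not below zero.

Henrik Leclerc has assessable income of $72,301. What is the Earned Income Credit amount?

Earned Income Credit: income exceeds $16,300 by $56,001 → 71 increments × $65 = $4,615 ≥ base, so the credit is $0.

$0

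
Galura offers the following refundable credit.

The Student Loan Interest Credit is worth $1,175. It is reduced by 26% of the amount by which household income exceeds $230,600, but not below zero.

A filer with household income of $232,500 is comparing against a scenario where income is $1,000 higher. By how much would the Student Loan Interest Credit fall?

$260

At $232,500 — 26% of the $1,900 excess over $230,600 is $494; credit = $1,175 − $494 = $681.
At $233,500 — 26% of the $2,900 excess over $230,600 is $754; credit = $1,175 − $754 = $421.
Lost: $681 − $421 = $260.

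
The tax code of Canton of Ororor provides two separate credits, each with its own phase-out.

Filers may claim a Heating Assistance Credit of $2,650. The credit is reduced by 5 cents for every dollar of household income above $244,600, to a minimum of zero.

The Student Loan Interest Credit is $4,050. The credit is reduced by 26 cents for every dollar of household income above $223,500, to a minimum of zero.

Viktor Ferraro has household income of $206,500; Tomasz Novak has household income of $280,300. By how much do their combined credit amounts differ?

$5,835

Viktor ($206,500): Heating Assistance Credit: $206,500 is at or below the $244,600 threshold, so the full $2,650 applies. Student Loan Interest Credit: $206,500 is at or below the $223,500 threshold, so the full $4,050 applies. total $2,650 + $4,050 = $6,700
Tomasz ($280,300): Heating Assistance Credit: 5% of the $35,700 excess over $244,600 is $1,785; credit = $2,650 − $1,785 = $865. Student Loan Interest Credit: 26% of the $56,800 excess over $223,500 is $14,768 ≥ base, so the credit is $0. total $865 + $0 = $865
Difference: |$6,700 − $865| = $5,835.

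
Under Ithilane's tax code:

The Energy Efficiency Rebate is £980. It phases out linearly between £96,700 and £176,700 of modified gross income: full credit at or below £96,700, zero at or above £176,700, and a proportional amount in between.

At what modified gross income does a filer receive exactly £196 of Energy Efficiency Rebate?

£196 is 196/980 of the full £980, so 784/980 of the £80,000 range has been used: income = £96,700 + £80,000 × 784/980 = £160,700.

£160,700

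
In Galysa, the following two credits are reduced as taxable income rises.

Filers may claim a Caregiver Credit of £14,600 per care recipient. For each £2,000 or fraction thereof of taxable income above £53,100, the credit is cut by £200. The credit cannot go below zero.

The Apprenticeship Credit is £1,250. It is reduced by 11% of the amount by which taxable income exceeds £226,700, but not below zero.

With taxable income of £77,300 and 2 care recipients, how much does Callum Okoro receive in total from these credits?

Caregiver Credit: base = 2 × £14,600 = £29,200. income exceeds £53,100 by £24,200, which is 13 full-or-partial £2,000 increments; reduction = 13 × £200 = £2,600, leaving £26,600.
Apprenticeship Credit: £77,300 is at or below the £226,700 threshold, so the full £1,250 applies.
Total: £26,600 + £1,250 = £27,850.

£27,850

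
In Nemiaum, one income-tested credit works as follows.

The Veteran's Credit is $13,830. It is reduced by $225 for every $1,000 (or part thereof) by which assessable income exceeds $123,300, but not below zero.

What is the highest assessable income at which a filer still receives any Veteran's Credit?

$184,300

After 61 increments the reduction is 61 × $225 = $13,725, leaving $105; one more increment wipes it out. Increment 61 ends at excess 61 × $1,000 = $61,000, so the highest qualifying income is $123,300 + $61,000 = $184,300.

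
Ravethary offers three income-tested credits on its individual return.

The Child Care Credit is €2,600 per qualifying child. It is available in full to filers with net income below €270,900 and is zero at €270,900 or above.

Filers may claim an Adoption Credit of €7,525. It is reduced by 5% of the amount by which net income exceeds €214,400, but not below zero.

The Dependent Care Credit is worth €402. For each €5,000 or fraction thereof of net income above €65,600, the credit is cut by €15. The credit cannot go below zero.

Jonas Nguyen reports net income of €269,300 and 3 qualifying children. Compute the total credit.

€12,580

Child Care Credit: base = 3 × €2,600 = €7,800. €269,300 is below the €270,900 cutoff, so the full €7,800 applies.
Adoption Credit: 5% of the €54,900 excess over €214,400 is €2,745; credit = €7,525 − €2,745 = €4,780.
Dependent Care Credit: income exceeds €65,600 by €203,700 → 41 increments × €15 = €615 ≥ base, so the credit is €0.
Total: €7,800 + €4,780 + €0 = €12,580.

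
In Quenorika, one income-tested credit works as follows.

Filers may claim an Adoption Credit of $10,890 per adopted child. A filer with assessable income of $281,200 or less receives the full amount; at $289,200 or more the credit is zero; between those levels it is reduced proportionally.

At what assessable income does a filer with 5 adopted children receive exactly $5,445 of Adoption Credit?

Full credit = 5 × $10,890 = $54,450.
$5,445 is 5,445/54,450 of the full $54,450, so 49,005/54,450 of the $8,000 range has been used: income = $281,200 + $8,000 × 49,005/54,450 = $288,400.

$288,400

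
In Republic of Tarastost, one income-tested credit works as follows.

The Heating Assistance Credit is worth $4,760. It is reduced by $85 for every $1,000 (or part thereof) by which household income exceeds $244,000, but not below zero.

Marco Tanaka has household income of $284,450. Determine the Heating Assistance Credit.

Heating Assistance Credit: income exceeds $244,000 by $40,450, which is 41 full-or-partial $1,000 increments; reduction = 41 × $85 = $3,485, leaving $1,275.

$1,275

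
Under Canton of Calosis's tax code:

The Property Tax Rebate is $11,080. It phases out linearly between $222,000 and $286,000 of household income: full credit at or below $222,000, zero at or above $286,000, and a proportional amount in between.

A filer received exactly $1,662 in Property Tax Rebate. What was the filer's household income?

$1,662 is 1,662/11,080 of the full $11,080, so 9,418/11,080 of the $64,000 range has been used: income = $222,000 + $64,000 × 9,418/11,080 = $276,400.

$276,400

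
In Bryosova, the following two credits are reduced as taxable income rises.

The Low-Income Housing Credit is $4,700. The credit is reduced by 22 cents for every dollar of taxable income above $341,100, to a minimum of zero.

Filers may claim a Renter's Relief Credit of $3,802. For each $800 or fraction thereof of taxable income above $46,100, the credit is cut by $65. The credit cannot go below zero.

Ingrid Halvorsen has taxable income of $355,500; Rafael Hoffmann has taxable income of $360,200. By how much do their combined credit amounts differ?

Ingrid ($355,500): Low-Income Housing Credit: 22% of the $14,400 excess over $341,100 is $3,168; credit = $4,700 − $3,168 = $1,532. Renter's Relief Credit: income exceeds $46,100 by $309,400 → 387 increments × $65 = $25,155 ≥ base, so the credit is $0. total $1,532 + $0 = $1,532
Rafael ($360,200): Low-Income Housing Credit: 22% of the $19,100 excess over $341,100 is $4,202; credit = $4,700 − $4,202 = $498. Renter's Relief Credit: income exceeds $46,100 by $314,100 → 393 increments × $65 = $25,545 ≥ base, so the credit is $0. total $498 + $0 = $498
Difference: |$1,532 − $498| = $1,034.

$1,034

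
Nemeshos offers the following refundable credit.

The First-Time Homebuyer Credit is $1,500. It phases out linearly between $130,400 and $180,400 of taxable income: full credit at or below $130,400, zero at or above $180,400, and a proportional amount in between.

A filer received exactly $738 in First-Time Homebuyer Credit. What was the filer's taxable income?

$155,800

$738 is 738/1,500 of the full $1,500, so 762/1,500 of the $50,000 range has been used: income = $130,400 + $50,000 × 762/1,500 = $155,800.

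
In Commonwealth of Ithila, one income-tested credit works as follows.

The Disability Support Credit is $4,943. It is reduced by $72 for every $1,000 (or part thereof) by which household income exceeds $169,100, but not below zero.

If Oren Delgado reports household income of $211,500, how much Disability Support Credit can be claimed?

Disability Support Credit: income exceeds $169,100 by $42,400, which is 43 full-or-partial $1,000 increments; reduction = 43 × $72 = $3,096, leaving $1,847.

$1,847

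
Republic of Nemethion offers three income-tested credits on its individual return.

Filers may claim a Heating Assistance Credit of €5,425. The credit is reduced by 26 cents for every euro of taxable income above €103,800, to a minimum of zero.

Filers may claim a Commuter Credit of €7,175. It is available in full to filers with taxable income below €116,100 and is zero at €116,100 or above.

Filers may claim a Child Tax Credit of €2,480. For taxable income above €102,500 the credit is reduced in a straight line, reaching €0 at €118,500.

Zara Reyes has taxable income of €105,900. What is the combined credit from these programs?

€14,007

Heating Assistance Credit: 26% of the €2,100 excess over €103,800 is €546; credit = €5,425 − €546 = €4,879.
Commuter Credit: €105,900 is below the €116,100 cutoff, so the full €7,175 applies.
Child Tax Credit: €105,900 is €3,400 into a €16,000 phase-out range, leaving 12,600/16,000 of the credit: €2,480 × 12,600/16,000 = €1,953.
Total: €4,879 + €7,175 + €1,953 = €14,007.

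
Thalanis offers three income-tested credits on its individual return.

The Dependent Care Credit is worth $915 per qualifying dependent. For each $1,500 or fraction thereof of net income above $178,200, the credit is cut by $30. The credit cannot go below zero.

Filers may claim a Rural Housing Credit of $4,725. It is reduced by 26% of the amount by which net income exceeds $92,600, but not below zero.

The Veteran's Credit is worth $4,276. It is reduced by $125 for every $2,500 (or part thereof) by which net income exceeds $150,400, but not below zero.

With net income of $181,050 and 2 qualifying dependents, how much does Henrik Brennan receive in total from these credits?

$4,421

Dependent Care Credit: base = 2 × $915 = $1,830. income exceeds $178,200 by $2,850, which is 2 full-or-partial $1,500 increments; reduction = 2 × $30 = $60, leaving $1,770.
Rural Housing Credit: 26% of the $88,450 excess over $92,600 is $22,997 ≥ base, so the credit is $0.
Veteran's Credit: income exceeds $150,400 by $30,650, which is 13 full-or-partial $2,500 increments; reduction = 13 × $125 = $1,625, leaving $2,651.
Total: $1,770 + $0 + $2,651 = $4,421.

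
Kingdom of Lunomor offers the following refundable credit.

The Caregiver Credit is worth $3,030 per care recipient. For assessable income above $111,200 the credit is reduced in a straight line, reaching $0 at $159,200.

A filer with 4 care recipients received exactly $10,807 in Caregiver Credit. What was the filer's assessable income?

$116,400

Full credit = 4 × $3,030 = $12,120.
$10,807 is 10,807/12,120 of the full $12,120, so 1,313/12,120 of the $48,000 range has been used: income = $111,200 + $48,000 × 1,313/12,120 = $116,400.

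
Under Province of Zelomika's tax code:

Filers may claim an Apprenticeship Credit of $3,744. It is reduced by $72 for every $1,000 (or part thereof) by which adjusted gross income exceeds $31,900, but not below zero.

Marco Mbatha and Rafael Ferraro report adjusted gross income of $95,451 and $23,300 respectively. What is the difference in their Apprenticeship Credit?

$3,744

Marco ($95,451): Apprenticeship Credit: income exceeds $31,900 by $63,551 → 64 increments × $72 = $4,608 ≥ base, so the credit is $0.
Rafael ($23,300): Apprenticeship Credit: $23,300 is at or below the $31,900 threshold, so the full $3,744 applies.
Difference: |$0 − $3,744| = $3,744.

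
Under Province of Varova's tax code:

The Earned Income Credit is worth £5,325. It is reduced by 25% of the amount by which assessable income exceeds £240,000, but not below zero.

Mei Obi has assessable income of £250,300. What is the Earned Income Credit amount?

Earned Income Credit: 25% of the £10,300 excess over £240,000 is £2,575; credit = £5,325 − £2,575 = £2,750.

£2,750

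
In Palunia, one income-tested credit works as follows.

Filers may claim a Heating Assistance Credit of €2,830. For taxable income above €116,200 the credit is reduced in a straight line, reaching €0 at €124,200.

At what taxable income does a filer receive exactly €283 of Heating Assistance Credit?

€123,400

€283 is 283/2,830 of the full €2,830, so 2,547/2,830 of the €8,000 range has been used: income = €116,200 + €8,000 × 2,547/2,830 = €123,400.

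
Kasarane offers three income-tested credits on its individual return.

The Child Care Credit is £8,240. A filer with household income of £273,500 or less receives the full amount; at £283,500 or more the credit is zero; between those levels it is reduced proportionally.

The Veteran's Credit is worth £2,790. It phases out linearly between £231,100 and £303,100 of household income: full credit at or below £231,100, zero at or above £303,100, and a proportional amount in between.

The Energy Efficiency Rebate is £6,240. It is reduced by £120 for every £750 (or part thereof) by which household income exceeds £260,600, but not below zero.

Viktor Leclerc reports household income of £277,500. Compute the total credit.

Child Care Credit: £277,500 is £4,000 into a £10,000 phase-out range, leaving 6,000/10,000 of the credit: £8,240 × 6,000/10,000 = £4,944.
Veteran's Credit: £277,500 is £46,400 into a £72,000 phase-out range, leaving 25,600/72,000 of the credit: £2,790 × 25,600/72,000 = £992.
Energy Efficiency Rebate: income exceeds £260,600 by £16,900, which is 23 full-or-partial £750 increments; reduction = 23 × £120 = £2,760, leaving £3,480.
Total: £4,944 + £992 + £3,480 = £9,416.

£9,416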